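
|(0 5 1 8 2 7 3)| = 7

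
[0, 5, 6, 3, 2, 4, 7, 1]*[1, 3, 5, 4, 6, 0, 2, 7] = [1, 0, 2, 4, 5, 6, 7, 3]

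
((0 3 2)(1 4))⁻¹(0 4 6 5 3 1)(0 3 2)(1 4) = (1 6 5 2 4 3)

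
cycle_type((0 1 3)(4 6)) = 2.3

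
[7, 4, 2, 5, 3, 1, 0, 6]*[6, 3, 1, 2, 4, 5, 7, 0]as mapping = [0→0, 1→4, 2→1, 3→5, 4→2, 5→3, 6→6, 7→7]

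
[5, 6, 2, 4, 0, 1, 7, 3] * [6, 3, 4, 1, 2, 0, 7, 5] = [0, 7, 4, 2, 6, 3, 5, 1]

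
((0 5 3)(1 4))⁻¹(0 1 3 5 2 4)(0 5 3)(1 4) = (0 3 2 1 5 4)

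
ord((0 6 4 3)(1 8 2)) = 12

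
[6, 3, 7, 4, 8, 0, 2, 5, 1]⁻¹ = [5, 8, 6, 1, 3, 7, 0, 2, 4]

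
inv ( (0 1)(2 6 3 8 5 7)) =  (0 1)(2 7 5 8 3 6)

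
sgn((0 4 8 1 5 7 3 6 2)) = 1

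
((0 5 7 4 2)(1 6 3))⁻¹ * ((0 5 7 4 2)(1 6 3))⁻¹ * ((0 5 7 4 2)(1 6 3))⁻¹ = (0 7 2 5 4)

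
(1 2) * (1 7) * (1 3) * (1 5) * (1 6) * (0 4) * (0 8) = (0 4 8)(1 2 7 3 5 6)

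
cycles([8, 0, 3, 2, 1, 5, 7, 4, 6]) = (0 8 6 7 4 1)(2 3)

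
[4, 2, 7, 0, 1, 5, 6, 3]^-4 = [1, 7, 3, 4, 2, 5, 6, 0]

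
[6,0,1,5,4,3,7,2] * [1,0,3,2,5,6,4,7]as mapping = [0→4,1→1,2→0,3→6,4→5,5→2,6→7,7→3]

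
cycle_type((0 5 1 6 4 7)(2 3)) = 2.6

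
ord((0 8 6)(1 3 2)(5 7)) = 6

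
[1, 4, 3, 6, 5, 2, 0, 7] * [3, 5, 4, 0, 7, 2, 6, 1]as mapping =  [0→5, 1→7, 2→0, 3→6, 4→2, 5→4, 6→3, 7→1]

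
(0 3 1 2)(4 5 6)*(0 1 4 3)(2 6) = (1 6 3 4 5 2)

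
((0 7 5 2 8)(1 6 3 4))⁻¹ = (0 8 2 5 7)(1 4 3 6)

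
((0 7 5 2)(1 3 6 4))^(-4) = ()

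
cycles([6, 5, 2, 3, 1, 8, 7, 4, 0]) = (0 6 7 4 1 5 8)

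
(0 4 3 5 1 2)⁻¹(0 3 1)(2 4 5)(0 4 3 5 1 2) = (0 3 1)(2 4 5)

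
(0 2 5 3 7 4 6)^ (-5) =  (0 5 7 6 2 3 4)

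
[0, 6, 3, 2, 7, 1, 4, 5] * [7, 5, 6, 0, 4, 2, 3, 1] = [7, 3, 0, 6, 1, 5, 4, 2]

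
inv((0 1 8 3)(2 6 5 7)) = (0 3 8 1)(2 7 5 6)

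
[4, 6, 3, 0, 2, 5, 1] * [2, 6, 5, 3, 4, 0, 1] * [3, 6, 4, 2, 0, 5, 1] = [0, 6, 2, 4, 5, 3, 1]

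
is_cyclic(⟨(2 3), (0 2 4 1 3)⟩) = no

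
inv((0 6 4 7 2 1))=(0 1 2 7 4 6)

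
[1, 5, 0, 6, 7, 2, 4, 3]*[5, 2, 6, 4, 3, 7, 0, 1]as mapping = [0→2, 1→7, 2→5, 3→0, 4→1, 5→6, 6→3, 7→4]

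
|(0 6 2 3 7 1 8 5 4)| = 9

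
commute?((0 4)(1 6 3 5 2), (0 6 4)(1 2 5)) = no:(0 4)(1 6 3 5 2)*(0 6 4)(1 2 5) = (1 4 6 3), (0 6 4)(1 2 5)*(0 4)(1 6 3 5 2) = (0 3 5 6)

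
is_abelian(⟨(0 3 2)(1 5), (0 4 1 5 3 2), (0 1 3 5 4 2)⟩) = no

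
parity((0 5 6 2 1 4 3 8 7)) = even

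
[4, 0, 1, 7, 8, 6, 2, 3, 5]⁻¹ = [1, 2, 6, 7, 0, 8, 5, 3, 4]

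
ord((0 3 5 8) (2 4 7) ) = 12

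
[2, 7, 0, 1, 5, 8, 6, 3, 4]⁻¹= [2, 3, 0, 7, 8, 4, 6, 1, 5]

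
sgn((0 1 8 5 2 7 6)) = 1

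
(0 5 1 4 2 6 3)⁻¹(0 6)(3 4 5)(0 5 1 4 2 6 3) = (0 2 1)(3 5)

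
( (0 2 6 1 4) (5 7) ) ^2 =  (0 6 4 2 1) 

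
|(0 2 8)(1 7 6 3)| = 12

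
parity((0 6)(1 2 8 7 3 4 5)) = odd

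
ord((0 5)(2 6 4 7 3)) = 10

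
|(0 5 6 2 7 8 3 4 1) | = 9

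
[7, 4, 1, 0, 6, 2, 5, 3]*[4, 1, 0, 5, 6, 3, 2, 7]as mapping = [0→7, 1→6, 2→1, 3→4, 4→2, 5→0, 6→3, 7→5]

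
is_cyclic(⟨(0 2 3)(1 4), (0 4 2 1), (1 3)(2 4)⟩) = no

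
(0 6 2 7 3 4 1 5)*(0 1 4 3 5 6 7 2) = (0 7 5 1 6) 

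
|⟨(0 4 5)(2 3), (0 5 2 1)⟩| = 720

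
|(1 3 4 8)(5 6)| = 4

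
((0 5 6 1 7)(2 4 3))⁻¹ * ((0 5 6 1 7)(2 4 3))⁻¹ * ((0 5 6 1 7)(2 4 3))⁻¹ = (0 6 7 5 1)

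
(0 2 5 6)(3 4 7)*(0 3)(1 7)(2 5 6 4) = (0 5 4 1 7)(2 6 3)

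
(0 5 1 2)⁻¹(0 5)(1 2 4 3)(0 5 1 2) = (0 4 3 2)(1 5)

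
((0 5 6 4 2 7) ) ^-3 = (0 4) (2 5) (6 7) 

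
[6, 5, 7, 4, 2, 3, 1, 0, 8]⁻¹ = [7, 6, 4, 5, 3, 1, 0, 2, 8]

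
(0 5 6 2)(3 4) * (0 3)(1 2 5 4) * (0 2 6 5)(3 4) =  (0 3 1 6)(2 4)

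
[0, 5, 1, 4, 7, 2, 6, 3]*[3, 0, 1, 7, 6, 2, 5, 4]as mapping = [0→3, 1→2, 2→0, 3→6, 4→4, 5→1, 6→5, 7→7]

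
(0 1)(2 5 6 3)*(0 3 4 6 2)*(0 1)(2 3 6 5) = (1 6 4 5 3)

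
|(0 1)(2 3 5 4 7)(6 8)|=10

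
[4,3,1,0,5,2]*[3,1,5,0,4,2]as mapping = [0→4,1→0,2→1,3→3,4→2,5→5]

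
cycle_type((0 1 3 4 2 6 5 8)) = 8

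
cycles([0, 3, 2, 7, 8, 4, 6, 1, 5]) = (1 3 7)(4 8 5)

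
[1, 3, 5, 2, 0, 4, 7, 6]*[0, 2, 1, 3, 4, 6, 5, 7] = [2, 3, 6, 1, 0, 4, 7, 5]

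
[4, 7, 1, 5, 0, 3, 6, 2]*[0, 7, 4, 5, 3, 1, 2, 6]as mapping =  [0→3, 1→6, 2→7, 3→1, 4→0, 5→5, 6→2, 7→4]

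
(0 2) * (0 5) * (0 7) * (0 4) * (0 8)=(0 2 5 7 4 8)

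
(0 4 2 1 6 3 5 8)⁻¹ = (0 8 5 3 6 1 2 4)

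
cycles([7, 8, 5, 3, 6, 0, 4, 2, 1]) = (0 7 2 5)(1 8)(4 6)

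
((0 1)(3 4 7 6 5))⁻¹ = (0 1)(3 5 6 7 4)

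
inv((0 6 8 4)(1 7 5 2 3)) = (0 4 8 6)(1 3 2 5 7)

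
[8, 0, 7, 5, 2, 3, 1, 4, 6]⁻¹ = [1, 6, 4, 5, 7, 3, 8, 2, 0]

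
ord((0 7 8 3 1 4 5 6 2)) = 9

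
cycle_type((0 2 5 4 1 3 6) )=7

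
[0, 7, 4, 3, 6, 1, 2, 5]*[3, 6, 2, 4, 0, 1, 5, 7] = [3, 7, 0, 4, 5, 6, 2, 1]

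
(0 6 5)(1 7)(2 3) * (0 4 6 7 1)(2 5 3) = (0 7)(3 5 4 6)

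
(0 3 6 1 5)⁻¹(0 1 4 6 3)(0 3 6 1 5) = (1 6 3 5 4)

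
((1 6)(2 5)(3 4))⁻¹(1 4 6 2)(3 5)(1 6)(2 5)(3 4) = (1 5 6 3)(2 4)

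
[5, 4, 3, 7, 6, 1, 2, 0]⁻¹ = [7, 5, 6, 2, 1, 0, 4, 3]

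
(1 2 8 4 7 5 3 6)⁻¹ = (1 6 3 5 7 4 8 2)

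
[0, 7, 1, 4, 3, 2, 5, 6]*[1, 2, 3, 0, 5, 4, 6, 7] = [1, 7, 2, 5, 0, 3, 4, 6] 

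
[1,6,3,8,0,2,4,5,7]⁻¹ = [4,0,5,2,6,7,1,8,3]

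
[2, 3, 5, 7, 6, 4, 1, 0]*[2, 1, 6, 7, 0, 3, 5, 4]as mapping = [0→6, 1→7, 2→3, 3→4, 4→5, 5→0, 6→1, 7→2]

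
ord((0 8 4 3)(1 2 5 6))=4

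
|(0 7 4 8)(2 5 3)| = 12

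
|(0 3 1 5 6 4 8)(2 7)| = 14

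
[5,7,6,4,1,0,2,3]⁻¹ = [5,4,6,7,3,0,2,1]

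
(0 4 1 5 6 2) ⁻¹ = (0 2 6 5 1 4) 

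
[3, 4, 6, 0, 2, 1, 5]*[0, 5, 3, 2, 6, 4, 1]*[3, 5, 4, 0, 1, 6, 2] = [4, 2, 5, 3, 0, 6, 1]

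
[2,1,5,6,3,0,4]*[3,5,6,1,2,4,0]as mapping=[0→6,1→5,2→4,3→0,4→1,5→3,6→2]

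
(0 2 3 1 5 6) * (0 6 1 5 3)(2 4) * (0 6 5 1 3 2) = (0 4)(1 2 6 5 3)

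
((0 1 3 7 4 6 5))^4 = (0 4 1 6 3 5 7)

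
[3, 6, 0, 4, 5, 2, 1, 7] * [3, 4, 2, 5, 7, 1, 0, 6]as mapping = [0→5, 1→0, 2→3, 3→7, 4→1, 5→2, 6→4, 7→6]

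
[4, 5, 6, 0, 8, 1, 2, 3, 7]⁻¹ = [3, 5, 6, 7, 0, 1, 2, 8, 4]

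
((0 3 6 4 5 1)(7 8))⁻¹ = (0 1 5 4 6 3)(7 8)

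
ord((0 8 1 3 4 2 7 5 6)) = 9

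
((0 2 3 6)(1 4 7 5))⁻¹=(0 6 3 2)(1 5 7 4)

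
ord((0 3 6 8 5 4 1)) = 7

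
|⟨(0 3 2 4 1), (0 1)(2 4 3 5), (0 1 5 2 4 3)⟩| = 720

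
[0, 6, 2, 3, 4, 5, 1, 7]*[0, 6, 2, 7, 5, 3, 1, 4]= [0, 1, 2, 7, 5, 3, 6, 4]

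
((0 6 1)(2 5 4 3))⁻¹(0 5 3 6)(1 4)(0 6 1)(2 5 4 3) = (0 3)(1 6 4 2)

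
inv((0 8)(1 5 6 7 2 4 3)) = (0 8)(1 3 4 2 7 6 5)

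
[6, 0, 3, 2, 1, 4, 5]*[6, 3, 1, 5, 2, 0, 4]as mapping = [0→4, 1→6, 2→5, 3→1, 4→3, 5→2, 6→0]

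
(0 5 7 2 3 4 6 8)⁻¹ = (0 8 6 4 3 2 7 5)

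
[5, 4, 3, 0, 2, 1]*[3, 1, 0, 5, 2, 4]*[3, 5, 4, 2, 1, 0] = [1, 4, 0, 2, 3, 5]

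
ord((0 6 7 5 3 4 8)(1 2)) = 14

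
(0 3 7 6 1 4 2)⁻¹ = (0 2 4 1 6 7 3)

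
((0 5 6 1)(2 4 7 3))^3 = (0 1 6 5)(2 3 7 4)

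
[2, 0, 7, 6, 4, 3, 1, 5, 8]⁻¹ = [1, 6, 0, 5, 4, 7, 3, 2, 8]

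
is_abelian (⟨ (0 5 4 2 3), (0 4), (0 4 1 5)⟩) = no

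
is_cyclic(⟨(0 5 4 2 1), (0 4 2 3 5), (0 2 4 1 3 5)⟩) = no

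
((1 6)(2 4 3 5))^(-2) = (2 3)(4 5)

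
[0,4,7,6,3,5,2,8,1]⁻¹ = [0,8,6,4,1,5,3,2,7]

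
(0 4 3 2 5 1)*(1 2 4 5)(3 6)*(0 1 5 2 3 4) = (0 2 5 3)(4 6)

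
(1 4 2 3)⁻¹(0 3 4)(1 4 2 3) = (0 1 2)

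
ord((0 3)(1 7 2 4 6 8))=6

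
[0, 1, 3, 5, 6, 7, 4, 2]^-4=[0, 1, 2, 3, 4, 5, 6, 7]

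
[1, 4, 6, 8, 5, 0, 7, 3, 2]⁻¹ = [5, 0, 8, 7, 1, 4, 2, 6, 3]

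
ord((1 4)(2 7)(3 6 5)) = 6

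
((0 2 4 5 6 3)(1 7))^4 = (0 6 4)(2 3 5)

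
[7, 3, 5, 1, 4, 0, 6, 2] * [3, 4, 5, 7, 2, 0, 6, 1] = [1, 7, 0, 4, 2, 3, 6, 5]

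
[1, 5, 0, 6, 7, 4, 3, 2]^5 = [2, 0, 7, 6, 5, 1, 3, 4]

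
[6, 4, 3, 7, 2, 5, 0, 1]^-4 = [0, 4, 3, 7, 2, 5, 6, 1]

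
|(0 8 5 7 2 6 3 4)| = 8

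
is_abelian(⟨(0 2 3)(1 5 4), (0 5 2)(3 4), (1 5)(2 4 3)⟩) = no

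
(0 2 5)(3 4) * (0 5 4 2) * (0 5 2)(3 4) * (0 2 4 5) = (2 3)(4 5)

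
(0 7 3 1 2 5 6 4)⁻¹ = (0 4 6 5 2 1 3 7)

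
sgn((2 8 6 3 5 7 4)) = 1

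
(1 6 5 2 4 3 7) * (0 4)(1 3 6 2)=(0 4 6 5 1 2)(3 7)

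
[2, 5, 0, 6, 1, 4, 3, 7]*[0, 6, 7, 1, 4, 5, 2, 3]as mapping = [0→7, 1→5, 2→0, 3→2, 4→6, 5→4, 6→1, 7→3]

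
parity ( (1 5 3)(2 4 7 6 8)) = even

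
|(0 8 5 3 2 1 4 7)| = 8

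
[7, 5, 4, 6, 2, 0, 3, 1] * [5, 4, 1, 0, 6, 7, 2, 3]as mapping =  [0→3, 1→7, 2→6, 3→2, 4→1, 5→5, 6→0, 7→4]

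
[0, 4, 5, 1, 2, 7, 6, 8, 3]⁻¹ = [0, 3, 4, 8, 1, 2, 6, 5, 7]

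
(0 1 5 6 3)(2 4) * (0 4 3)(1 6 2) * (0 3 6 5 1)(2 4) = (0 5 4)(2 6 3)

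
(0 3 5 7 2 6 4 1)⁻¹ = (0 1 4 6 2 7 5 3)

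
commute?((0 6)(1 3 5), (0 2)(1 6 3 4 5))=no:(0 6)(1 3 5) * (0 2)(1 6 3 4 5)=(0 3 1 4 5 6 2), (0 2)(1 6 3 4 5) * (0 6)(1 3 5)=(0 2 6 5 3 4 1)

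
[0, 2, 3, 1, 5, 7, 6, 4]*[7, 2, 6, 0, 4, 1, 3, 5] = [7, 6, 0, 2, 1, 5, 3, 4]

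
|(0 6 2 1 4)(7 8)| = 10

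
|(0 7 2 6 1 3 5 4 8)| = 9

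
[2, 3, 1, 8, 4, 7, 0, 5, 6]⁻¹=[6, 2, 0, 1, 4, 7, 8, 5, 3]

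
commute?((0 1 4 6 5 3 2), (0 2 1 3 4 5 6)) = no:(0 1 4 6 5 3 2)*(0 2 1 3 4 5 6) = (0 3 1 5 4), (0 2 1 3 4 5 6)*(0 1 4 6 5 3 2) = (1 2 4 3 6)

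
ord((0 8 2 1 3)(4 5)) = 10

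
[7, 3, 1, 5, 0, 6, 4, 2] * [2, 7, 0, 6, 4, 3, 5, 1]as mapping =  [0→1, 1→6, 2→7, 3→3, 4→2, 5→5, 6→4, 7→0]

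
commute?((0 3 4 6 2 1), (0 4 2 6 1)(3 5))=no:(0 3 4 6 2 1) * (0 4 2 6 1)(3 5)=(0 5 3 2)(1 4), (0 4 2 6 1)(3 5) * (0 3 4 6 2 1)=(0 6)(1 3 5 4)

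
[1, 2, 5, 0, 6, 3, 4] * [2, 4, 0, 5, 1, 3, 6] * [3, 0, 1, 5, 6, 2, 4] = [6, 3, 5, 1, 4, 2, 0]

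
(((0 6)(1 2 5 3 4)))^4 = (1 4 3 5 2)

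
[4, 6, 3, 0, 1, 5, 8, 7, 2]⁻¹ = [3, 4, 8, 2, 0, 5, 1, 7, 6]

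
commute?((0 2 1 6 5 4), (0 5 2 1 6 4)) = no:(0 2 1 6 5 4)*(0 5 2 1 6 4) = (0 1 4 5)(2 6), (0 5 2 1 6 4)*(0 2 1 6 5 4) = (0 4 2 6)(1 5)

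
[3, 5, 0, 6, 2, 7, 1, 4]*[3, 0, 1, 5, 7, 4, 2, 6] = [5, 4, 3, 2, 1, 6, 0, 7]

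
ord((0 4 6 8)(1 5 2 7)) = 4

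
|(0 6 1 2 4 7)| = 6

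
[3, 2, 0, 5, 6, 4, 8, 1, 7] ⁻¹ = [2, 7, 1, 0, 5, 3, 4, 8, 6] 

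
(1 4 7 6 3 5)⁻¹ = (1 5 3 6 7 4)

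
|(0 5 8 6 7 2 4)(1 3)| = 14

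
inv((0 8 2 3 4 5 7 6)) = (0 6 7 5 4 3 2 8)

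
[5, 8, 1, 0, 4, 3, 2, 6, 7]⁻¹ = [3, 2, 6, 5, 4, 0, 7, 8, 1]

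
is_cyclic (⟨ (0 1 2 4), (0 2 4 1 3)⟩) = no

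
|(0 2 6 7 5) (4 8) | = 10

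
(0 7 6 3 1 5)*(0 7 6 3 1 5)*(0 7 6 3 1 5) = (0 3)(1 7)(5 6)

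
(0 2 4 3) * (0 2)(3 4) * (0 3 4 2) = (0 3)(2 4)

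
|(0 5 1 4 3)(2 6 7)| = 15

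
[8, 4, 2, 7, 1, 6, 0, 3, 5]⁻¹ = [6, 4, 2, 7, 1, 8, 5, 3, 0]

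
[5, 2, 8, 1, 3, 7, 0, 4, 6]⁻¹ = [6, 3, 1, 4, 7, 0, 8, 5, 2]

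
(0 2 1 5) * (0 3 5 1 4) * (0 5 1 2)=(1 2 4 5 3)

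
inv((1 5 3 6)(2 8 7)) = (1 6 3 5)(2 7 8)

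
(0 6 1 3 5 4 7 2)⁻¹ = (0 2 7 4 5 3 1 6)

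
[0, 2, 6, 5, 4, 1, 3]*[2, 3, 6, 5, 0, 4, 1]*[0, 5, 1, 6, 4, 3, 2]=[1, 2, 5, 4, 0, 6, 3]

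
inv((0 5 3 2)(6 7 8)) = (0 2 3 5)(6 8 7)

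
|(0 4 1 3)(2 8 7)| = 12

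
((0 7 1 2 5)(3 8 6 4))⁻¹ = (0 5 2 1 7)(3 4 6 8)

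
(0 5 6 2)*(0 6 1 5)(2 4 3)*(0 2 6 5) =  (0 2 5 1)(3 6 4)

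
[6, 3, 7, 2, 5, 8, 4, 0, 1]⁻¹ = [7, 8, 3, 1, 6, 4, 0, 2, 5]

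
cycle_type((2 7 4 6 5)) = 5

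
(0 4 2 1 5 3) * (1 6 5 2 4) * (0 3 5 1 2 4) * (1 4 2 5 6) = (0 5 6 4)(1 2)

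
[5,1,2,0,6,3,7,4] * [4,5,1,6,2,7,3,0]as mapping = [0→7,1→5,2→1,3→4,4→3,5→6,6→0,7→2]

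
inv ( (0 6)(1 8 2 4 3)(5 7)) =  (0 6)(1 3 4 2 8)(5 7)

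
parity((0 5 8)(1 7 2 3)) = odd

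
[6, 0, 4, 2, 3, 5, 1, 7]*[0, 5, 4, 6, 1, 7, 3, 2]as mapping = [0→3, 1→0, 2→1, 3→4, 4→6, 5→7, 6→5, 7→2]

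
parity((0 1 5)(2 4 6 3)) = odd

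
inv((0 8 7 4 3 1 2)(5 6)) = (0 2 1 3 4 7 8)(5 6)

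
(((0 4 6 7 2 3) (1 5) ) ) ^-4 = (0 6 2) (3 4 7) 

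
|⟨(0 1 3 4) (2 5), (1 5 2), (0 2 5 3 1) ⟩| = 360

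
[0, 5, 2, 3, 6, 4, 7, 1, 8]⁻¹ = [0, 7, 2, 3, 5, 1, 4, 6, 8]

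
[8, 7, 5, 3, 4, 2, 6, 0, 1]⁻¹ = [7, 8, 5, 3, 4, 2, 6, 1, 0]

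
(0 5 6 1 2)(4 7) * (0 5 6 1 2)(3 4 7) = (0 6 2 5 1)(3 4)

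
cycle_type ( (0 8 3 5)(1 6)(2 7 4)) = 2.3.4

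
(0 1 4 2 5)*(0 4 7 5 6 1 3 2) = (0 3 2 6 1 7 5 4)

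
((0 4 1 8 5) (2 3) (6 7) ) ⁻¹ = (0 5 8 1 4) (2 3) (6 7) 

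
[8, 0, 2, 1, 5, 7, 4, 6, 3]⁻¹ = [1, 3, 2, 8, 6, 4, 7, 5, 0]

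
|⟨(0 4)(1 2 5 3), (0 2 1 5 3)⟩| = 360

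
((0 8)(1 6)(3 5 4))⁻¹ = (0 8)(1 6)(3 4 5)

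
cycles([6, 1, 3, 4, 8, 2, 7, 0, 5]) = (0 6 7)(2 3 4 8 5)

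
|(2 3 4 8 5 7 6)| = 7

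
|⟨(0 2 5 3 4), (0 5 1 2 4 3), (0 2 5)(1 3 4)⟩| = 720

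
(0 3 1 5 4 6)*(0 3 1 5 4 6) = (0 1 4)(3 5 6)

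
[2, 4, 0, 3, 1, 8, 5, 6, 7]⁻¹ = [2, 4, 0, 3, 1, 6, 7, 8, 5]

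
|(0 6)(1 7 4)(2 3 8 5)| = 12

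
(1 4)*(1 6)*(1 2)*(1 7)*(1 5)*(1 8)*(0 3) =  (0 3)(1 4 6 2 7 5 8)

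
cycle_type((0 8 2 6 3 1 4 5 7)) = 9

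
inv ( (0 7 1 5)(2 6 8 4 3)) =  (0 5 1 7)(2 3 4 8 6)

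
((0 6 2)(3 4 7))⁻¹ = (0 2 6)(3 7 4)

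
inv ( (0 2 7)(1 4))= (0 7 2)(1 4)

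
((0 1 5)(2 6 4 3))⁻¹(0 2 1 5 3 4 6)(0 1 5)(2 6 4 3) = (0 2 3 4 1 6 5)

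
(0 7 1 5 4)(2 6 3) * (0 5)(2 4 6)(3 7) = (0 3 4 5 6 7 1)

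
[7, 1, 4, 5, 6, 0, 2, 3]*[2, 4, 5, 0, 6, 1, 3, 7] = [7, 4, 6, 1, 3, 2, 5, 0]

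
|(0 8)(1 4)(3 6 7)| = 6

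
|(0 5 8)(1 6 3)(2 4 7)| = 3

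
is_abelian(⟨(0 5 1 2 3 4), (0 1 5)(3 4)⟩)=no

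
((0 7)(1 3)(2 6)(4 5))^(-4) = ()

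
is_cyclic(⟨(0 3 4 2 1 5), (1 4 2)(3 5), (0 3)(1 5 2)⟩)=no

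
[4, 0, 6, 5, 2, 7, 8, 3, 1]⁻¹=[1, 8, 4, 7, 0, 3, 2, 5, 6]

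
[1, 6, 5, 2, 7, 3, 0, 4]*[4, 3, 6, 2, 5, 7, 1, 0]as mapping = [0→3, 1→1, 2→7, 3→6, 4→0, 5→2, 6→4, 7→5]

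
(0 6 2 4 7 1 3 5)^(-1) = (0 5 3 1 7 4 2 6)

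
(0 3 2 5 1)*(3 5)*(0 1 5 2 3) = (0 2)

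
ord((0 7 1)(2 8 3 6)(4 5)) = 12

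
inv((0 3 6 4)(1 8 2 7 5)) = (0 4 6 3)(1 5 7 2 8)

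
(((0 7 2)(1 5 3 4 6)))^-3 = (1 3 6 5 4)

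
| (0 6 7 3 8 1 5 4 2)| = 9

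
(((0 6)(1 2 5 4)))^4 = ()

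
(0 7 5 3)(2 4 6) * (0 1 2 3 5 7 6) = (0 6 3 1 2 4)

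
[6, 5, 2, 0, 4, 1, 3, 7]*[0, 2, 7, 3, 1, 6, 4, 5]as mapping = [0→4, 1→6, 2→7, 3→0, 4→1, 5→2, 6→3, 7→5]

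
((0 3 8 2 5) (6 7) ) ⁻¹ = (0 5 2 8 3) (6 7) 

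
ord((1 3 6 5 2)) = 5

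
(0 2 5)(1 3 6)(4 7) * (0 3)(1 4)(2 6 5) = (0 6 4 7 1)(3 5)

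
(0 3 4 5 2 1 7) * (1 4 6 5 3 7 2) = (0 7)(1 2 4 3 6 5)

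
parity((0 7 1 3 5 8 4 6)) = odd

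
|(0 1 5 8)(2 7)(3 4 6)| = 12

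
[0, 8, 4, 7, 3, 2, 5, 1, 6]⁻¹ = [0, 7, 5, 4, 2, 6, 8, 3, 1]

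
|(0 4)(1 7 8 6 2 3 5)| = 14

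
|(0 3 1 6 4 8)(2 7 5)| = 6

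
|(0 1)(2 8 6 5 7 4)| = 6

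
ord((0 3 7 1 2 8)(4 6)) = 6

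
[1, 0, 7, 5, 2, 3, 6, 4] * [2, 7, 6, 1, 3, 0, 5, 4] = [7, 2, 4, 0, 6, 1, 5, 3]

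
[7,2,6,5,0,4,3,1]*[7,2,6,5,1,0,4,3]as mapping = [0→3,1→6,2→4,3→0,4→7,5→1,6→5,7→2]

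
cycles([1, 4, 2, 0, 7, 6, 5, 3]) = (0 1 4 7 3)(5 6)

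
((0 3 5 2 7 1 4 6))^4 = (0 7)(1 3)(2 6)(4 5)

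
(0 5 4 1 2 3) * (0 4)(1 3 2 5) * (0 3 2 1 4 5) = (0 4 2 1)(3 5)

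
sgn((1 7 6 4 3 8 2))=1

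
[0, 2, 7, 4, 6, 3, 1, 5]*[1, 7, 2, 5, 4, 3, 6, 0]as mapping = [0→1, 1→2, 2→0, 3→4, 4→6, 5→5, 6→7, 7→3]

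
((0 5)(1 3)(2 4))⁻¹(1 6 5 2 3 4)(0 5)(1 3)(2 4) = (0 4 1 2 3 6)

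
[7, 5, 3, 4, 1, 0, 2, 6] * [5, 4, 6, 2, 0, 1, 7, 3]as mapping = [0→3, 1→1, 2→2, 3→0, 4→4, 5→5, 6→6, 7→7]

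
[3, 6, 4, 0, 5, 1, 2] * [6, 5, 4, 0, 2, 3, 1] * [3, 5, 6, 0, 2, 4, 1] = [3, 5, 6, 1, 0, 4, 2]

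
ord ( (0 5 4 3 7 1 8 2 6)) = 9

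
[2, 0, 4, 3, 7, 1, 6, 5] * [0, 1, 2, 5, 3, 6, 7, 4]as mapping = [0→2, 1→0, 2→3, 3→5, 4→4, 5→1, 6→7, 7→6]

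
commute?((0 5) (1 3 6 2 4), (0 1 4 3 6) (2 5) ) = no:(0 5) (1 3 6 2 4) * (0 1 4 3 6) (2 5) = (0 2 3) (1 6 5), (0 1 4 3 6) (2 5) * (0 5) (1 3 6 2 4) = (0 3 2) (4 6 5) 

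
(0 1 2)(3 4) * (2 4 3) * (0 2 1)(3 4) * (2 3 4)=(1 4)(2 3)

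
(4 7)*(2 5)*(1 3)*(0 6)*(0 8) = (0 6 8)(1 3)(2 5)(4 7)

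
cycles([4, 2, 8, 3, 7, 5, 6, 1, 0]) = (0 4 7 1 2 8)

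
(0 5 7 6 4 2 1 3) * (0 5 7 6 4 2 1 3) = (0 7 4 1)(2 3 5 6)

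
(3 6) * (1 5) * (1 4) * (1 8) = (1 5 4 8)(3 6)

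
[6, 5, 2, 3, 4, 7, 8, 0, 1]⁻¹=[7, 8, 2, 3, 4, 1, 0, 5, 6]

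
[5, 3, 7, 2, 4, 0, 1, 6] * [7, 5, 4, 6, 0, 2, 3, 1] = [2, 6, 1, 4, 0, 7, 5, 3]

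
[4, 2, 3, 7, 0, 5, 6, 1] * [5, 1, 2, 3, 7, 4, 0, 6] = [7, 2, 3, 6, 5, 4, 0, 1]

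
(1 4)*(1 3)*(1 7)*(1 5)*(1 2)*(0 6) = (0 6)(1 4 3 7 5 2)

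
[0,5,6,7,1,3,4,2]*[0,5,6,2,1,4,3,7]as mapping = [0→0,1→4,2→3,3→7,4→5,5→2,6→1,7→6]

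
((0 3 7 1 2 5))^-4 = (0 7 2)(1 5 3)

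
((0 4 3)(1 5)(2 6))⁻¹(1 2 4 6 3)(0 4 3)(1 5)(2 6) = (0 5 6 3 2)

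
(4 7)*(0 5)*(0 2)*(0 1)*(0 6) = (0 5 2 1 6)(4 7)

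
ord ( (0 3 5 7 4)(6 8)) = 10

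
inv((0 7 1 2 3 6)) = (0 6 3 2 1 7)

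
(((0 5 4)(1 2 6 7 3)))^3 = (1 7 2 3 6)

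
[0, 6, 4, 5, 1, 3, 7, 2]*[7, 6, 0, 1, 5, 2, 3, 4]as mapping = [0→7, 1→3, 2→5, 3→2, 4→6, 5→1, 6→4, 7→0]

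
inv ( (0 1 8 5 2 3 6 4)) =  (0 4 6 3 2 5 8 1)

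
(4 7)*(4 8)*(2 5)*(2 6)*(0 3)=(0 3)(2 5 6)(4 7 8)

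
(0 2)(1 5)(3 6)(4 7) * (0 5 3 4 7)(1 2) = (0 1 3 6 4)(2 5)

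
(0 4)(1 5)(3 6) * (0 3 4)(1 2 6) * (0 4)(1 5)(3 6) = (0 4 6)(2 3 5)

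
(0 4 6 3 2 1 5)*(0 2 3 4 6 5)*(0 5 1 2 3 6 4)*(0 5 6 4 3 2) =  (0 3 4 1 6 5 2)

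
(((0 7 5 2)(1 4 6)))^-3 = (0 7 5 2)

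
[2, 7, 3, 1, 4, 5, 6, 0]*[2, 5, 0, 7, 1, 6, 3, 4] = [0, 4, 7, 5, 1, 6, 3, 2] 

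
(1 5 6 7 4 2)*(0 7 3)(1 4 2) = (0 7 2 4 1 5 6 3)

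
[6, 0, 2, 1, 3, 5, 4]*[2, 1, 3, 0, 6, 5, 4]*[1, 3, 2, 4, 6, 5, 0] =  [6, 2, 4, 3, 1, 5, 0]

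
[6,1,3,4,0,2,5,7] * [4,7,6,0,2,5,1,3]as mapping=[0→1,1→7,2→0,3→2,4→4,5→6,6→5,7→3]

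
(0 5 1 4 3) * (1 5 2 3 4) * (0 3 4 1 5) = (0 2 4 1 5) 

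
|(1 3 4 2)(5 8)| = 4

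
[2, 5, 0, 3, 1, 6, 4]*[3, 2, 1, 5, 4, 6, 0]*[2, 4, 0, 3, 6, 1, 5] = [4, 5, 3, 1, 0, 2, 6]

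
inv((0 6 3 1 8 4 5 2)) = (0 2 5 4 8 1 3 6)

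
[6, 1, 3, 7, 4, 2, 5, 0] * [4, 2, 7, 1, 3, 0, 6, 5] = [6, 2, 1, 5, 3, 7, 0, 4]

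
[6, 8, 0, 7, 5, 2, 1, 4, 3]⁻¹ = [2, 6, 5, 8, 7, 4, 0, 3, 1]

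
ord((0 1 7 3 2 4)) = 6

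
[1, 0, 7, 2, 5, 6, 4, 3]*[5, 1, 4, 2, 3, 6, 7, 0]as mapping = [0→1, 1→5, 2→0, 3→4, 4→6, 5→7, 6→3, 7→2]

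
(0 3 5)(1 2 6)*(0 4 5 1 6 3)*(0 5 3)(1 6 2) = (0 5 4 3 6 2)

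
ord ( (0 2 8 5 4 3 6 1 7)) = 9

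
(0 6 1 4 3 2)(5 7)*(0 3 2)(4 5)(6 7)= (0 7 4 2 3)(1 5 6)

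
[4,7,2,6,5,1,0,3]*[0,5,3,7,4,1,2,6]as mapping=[0→4,1→6,2→3,3→2,4→1,5→5,6→0,7→7]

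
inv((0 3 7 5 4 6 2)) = (0 2 6 4 5 7 3)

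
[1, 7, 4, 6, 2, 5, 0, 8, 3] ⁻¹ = [6, 0, 4, 8, 2, 5, 3, 1, 7] 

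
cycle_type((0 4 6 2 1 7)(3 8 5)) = 3.6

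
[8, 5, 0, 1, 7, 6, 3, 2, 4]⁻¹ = [2, 3, 7, 6, 8, 1, 5, 4, 0]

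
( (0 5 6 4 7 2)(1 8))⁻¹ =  (0 2 7 4 6 5)(1 8)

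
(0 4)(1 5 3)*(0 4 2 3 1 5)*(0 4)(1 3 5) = (0 2 5 3 1 4)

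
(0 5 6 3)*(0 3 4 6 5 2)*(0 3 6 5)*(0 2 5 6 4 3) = (0 5 2)(3 4 6)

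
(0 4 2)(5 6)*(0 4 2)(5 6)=(0 2 4)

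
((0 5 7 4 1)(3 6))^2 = (0 7 1 5 4)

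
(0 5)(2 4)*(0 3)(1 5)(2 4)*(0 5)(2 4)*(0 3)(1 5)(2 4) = (0 5)(1 3)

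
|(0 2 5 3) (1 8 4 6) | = 4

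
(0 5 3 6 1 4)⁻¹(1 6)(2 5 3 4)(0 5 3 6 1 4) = (0 2 3 6)(1 4)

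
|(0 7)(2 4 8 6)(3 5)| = 4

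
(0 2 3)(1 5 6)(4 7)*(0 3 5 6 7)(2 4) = (0 4)(1 6)(2 5 7)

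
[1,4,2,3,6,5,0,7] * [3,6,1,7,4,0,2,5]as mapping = [0→6,1→4,2→1,3→7,4→2,5→0,6→3,7→5]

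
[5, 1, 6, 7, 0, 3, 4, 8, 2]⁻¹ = [4, 1, 8, 5, 6, 0, 2, 3, 7]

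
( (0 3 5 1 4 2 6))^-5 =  (0 5 4 6 3 1 2)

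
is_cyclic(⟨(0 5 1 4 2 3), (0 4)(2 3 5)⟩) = no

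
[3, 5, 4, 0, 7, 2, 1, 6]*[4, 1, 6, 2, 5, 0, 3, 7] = [2, 0, 5, 4, 7, 6, 1, 3]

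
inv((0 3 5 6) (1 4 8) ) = (0 6 5 3) (1 8 4) 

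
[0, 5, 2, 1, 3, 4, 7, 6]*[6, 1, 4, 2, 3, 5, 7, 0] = [6, 5, 4, 1, 2, 3, 0, 7]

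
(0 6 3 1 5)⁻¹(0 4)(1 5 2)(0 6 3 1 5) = (0 2 5)(4 6)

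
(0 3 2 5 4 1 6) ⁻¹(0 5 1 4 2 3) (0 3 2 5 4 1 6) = (1 5 2 3 4 6) 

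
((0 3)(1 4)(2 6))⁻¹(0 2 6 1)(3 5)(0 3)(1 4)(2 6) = (0 5)(2 4 3 6)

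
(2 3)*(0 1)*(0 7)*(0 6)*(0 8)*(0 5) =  (0 1 7 6 8 5)(2 3)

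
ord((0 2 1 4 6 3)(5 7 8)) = 6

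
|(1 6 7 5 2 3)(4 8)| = 6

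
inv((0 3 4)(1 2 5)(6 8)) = (0 4 3)(1 5 2)(6 8)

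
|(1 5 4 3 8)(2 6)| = 10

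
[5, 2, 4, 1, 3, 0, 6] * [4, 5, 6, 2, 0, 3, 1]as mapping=[0→3, 1→6, 2→0, 3→5, 4→2, 5→4, 6→1]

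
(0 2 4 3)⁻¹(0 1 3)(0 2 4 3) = (0 2 1)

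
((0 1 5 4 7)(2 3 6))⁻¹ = (0 7 4 5 1)(2 6 3)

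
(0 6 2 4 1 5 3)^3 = (0 4 3 2 5 6 1)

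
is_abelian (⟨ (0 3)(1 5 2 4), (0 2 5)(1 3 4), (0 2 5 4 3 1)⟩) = no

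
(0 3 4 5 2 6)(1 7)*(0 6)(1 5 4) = (0 3 1 7 5 2)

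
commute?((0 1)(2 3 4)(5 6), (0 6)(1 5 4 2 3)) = no:(0 1)(2 3 4)(5 6) * (0 6)(1 5 4 2 3) = (0 5)(1 6 4 3 2), (0 6)(1 5 4 2 3) * (0 1)(2 3 4)(5 6) = (0 5 2 4 3)(1 6)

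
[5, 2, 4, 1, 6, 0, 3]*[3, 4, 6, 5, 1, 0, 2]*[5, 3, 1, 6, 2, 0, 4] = [5, 4, 3, 2, 1, 6, 0]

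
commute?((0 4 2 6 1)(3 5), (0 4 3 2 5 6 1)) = no:(0 4 2 6 1)(3 5)*(0 4 3 2 5 6 1) = (0 3 6)(1 4 5 2), (0 4 3 2 5 6 1)*(0 4 2 6 1)(3 5) = (0 2 3 6)(1 4 5)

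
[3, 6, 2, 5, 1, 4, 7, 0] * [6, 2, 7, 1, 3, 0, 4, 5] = [1, 4, 7, 0, 2, 3, 5, 6]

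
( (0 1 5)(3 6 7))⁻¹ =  (0 5 1)(3 7 6)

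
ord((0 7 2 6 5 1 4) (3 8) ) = 14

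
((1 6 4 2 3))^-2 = (1 2 6 3 4)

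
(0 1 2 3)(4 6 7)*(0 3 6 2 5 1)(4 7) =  (1 5)(2 6 4)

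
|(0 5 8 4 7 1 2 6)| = 8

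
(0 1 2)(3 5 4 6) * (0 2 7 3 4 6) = (0 1 7 3 5 6 4)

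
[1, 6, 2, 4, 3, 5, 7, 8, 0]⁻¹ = [8, 0, 2, 4, 3, 5, 1, 6, 7]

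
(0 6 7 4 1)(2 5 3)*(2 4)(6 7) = (0 7 2 5 3 4 1)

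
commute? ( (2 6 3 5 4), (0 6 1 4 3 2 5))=no: (2 6 3 5 4)*(0 6 1 4 3 2 5)=(0 6 2 1 4 5 3), (0 6 1 4 3 2 5)*(2 6 3 5 4)=(0 3 6 1 2 4 5)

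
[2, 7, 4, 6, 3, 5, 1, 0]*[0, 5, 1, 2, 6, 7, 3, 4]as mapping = [0→1, 1→4, 2→6, 3→3, 4→2, 5→7, 6→5, 7→0]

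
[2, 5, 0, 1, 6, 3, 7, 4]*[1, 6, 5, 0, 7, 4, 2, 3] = [5, 4, 1, 6, 2, 0, 3, 7]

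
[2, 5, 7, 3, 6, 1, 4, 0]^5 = [7, 5, 0, 3, 6, 1, 4, 2]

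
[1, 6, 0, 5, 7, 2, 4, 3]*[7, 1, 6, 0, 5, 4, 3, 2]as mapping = [0→1, 1→3, 2→7, 3→4, 4→2, 5→6, 6→5, 7→0]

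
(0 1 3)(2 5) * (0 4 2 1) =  (1 3 4 2 5)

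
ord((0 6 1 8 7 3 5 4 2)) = 9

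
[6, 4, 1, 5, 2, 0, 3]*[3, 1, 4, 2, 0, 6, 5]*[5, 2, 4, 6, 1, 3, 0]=[3, 5, 2, 0, 1, 6, 4]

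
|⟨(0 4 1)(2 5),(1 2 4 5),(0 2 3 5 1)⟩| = 720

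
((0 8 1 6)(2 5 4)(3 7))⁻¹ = (0 6 1 8)(2 4 5)(3 7)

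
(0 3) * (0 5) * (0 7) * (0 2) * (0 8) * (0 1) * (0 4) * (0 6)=(0 3 5 7 2 8 1 4 6)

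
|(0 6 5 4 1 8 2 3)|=8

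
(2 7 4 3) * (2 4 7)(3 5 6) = (3 4 5 6)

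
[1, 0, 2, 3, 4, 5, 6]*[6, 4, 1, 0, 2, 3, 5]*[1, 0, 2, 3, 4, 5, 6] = [4, 6, 0, 1, 2, 3, 5]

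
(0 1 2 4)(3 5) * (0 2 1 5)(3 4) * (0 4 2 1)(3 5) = (0 3 4 1)(2 5)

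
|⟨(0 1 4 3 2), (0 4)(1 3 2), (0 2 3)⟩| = 120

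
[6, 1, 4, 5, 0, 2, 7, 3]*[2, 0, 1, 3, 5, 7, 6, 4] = [6, 0, 5, 7, 2, 1, 4, 3]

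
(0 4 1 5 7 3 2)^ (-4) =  (0 5 2 1 3 4 7)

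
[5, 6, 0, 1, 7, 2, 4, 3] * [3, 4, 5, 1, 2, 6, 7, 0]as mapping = [0→6, 1→7, 2→3, 3→4, 4→0, 5→5, 6→2, 7→1]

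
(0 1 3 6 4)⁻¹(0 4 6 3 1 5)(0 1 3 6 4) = (0 4 6 3 5 1)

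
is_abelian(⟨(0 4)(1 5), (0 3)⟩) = no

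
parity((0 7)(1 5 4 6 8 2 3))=odd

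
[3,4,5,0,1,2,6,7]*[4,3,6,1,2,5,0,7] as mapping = [0→1,1→2,2→5,3→4,4→3,5→6,6→0,7→7] 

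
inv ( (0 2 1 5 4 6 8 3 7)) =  (0 7 3 8 6 4 5 1 2)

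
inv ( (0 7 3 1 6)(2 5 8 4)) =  (0 6 1 3 7)(2 4 8 5)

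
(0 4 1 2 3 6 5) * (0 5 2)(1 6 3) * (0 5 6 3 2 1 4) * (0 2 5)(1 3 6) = (0 2 4 6 3 5 1)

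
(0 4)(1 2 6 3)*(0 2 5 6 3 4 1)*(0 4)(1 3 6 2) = (0 3 4 1 5 2 6)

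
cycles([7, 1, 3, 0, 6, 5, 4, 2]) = (0 7 2 3)(4 6)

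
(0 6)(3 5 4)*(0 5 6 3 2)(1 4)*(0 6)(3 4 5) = (0 4 2 6 3)(1 5)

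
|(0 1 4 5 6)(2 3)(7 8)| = 10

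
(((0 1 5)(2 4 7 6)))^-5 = (0 1 5)(2 6 7 4)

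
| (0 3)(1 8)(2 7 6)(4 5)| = 6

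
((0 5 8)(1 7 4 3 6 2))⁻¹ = (0 8 5)(1 2 6 3 4 7)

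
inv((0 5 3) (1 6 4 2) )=(0 3 5) (1 2 4 6) 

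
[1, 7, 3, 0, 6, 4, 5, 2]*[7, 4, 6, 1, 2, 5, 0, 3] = [4, 3, 1, 7, 0, 2, 5, 6] 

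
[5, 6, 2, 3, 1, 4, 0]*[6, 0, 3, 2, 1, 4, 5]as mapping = [0→4, 1→5, 2→3, 3→2, 4→0, 5→1, 6→6]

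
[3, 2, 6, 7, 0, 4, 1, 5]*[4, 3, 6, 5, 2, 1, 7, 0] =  [5, 6, 7, 0, 4, 2, 3, 1]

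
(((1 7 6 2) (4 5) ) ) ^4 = () 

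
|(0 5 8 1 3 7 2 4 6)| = 9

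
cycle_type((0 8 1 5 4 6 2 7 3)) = 9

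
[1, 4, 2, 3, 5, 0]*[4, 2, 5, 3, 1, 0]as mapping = [0→2, 1→1, 2→5, 3→3, 4→0, 5→4]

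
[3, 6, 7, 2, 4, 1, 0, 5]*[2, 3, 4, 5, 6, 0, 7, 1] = [5, 7, 1, 4, 6, 3, 2, 0]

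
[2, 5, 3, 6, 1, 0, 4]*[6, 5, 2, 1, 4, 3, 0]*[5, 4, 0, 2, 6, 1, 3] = [0, 2, 4, 5, 1, 3, 6]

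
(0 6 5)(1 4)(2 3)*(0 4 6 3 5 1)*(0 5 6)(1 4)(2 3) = (0 2 6 4 5 1)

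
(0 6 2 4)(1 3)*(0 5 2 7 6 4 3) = (0 4 5 2 3 1)(6 7)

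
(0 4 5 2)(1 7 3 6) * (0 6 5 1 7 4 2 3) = (0 2 6 7)(1 4)(3 5)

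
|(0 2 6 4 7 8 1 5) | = 8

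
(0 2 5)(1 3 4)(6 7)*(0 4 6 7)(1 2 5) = (0 5 4 2 1 3 6)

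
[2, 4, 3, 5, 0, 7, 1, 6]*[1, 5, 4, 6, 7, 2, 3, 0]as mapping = [0→4, 1→7, 2→6, 3→2, 4→1, 5→0, 6→5, 7→3]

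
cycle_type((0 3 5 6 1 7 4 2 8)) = 9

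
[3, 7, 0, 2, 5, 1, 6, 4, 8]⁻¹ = [2, 5, 3, 0, 7, 4, 6, 1, 8]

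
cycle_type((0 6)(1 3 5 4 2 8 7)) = 2.7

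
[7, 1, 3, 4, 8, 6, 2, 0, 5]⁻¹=[7, 1, 6, 2, 3, 8, 5, 0, 4]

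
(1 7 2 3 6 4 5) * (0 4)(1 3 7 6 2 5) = (0 4 1 6)(2 7 5 3)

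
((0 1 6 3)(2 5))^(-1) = (0 3 6 1)(2 5)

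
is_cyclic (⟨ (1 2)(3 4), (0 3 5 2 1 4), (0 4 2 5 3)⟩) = no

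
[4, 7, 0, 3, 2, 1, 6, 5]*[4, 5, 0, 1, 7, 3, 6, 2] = [7, 2, 4, 1, 0, 5, 6, 3]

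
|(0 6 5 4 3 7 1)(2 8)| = 14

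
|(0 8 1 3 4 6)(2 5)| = 6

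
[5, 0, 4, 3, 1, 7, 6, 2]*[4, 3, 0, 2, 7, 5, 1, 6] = [5, 4, 7, 2, 3, 6, 1, 0]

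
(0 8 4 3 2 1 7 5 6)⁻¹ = (0 6 5 7 1 2 3 4 8)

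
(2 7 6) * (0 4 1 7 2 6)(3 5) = (0 4 1 7)(3 5)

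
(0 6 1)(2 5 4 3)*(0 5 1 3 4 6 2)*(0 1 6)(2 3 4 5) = (0 3 1 2 6 4 5)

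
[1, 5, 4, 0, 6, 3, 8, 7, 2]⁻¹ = [3, 0, 8, 5, 2, 1, 4, 7, 6]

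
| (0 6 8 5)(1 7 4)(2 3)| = 12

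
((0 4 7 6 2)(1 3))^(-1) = (0 2 6 7 4)(1 3)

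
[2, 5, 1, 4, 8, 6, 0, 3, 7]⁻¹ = [6, 2, 0, 7, 3, 1, 5, 8, 4]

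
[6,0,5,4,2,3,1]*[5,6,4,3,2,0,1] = [1,5,0,2,4,3,6]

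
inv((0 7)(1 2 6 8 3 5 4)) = (0 7)(1 4 5 3 8 6 2)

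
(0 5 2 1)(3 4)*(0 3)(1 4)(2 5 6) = (0 6 2 4)(1 3)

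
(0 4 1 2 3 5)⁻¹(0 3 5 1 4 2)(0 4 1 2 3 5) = (0 2 1 3 4 5)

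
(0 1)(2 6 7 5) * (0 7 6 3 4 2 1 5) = (0 5 1 7)(2 3 4)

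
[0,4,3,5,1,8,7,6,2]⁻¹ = [0,4,8,2,1,3,7,6,5]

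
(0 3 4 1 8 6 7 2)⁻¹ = (0 2 7 6 8 1 4 3)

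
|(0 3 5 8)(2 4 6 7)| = 4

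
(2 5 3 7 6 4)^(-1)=(2 4 6 7 3 5)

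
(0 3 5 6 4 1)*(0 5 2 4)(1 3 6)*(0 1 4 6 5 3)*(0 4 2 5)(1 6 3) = (2 3 5)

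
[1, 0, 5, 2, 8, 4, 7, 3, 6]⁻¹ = [1, 0, 3, 7, 5, 2, 8, 6, 4]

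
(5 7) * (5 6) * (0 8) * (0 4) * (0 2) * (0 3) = (0 8 4 2 3)(5 7 6)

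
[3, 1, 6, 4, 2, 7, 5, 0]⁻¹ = [7, 1, 4, 0, 3, 6, 2, 5]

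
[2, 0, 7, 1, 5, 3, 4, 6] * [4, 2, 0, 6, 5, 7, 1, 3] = [0, 4, 3, 2, 7, 6, 5, 1]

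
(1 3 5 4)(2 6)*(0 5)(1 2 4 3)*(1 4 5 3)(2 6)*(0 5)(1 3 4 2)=(0 4 6)(1 2)(3 5)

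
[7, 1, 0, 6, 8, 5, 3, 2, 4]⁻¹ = [2, 1, 7, 6, 8, 5, 3, 0, 4]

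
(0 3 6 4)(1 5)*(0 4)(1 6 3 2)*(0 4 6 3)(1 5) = (0 2 5 3)(4 6)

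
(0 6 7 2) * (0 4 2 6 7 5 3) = (0 7 6 5 3)(2 4)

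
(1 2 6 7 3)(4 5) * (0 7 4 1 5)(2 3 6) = (0 7 6 4)(1 3 5)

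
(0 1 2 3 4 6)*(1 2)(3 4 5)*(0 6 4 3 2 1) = (0 1)(2 3 5)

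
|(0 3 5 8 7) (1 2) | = 10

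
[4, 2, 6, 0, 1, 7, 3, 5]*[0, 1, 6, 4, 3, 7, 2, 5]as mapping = [0→3, 1→6, 2→2, 3→0, 4→1, 5→5, 6→4, 7→7]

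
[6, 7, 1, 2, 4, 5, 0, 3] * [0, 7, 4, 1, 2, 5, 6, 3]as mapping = [0→6, 1→3, 2→7, 3→4, 4→2, 5→5, 6→0, 7→1]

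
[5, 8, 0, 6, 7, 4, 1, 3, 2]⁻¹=[2, 6, 8, 7, 5, 0, 3, 4, 1]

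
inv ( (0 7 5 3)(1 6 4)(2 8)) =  (0 3 5 7)(1 4 6)(2 8)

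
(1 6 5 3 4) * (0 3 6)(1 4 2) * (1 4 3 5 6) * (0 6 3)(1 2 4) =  (0 5 2 1 6 3 4)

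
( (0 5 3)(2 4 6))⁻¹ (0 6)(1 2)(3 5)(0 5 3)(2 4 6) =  (0 3)(1 4)(2 5)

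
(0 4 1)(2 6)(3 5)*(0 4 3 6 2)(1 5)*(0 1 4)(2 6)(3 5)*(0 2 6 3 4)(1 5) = (0 1 2 3)(5 6)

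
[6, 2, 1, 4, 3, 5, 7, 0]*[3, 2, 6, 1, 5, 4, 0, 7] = [0, 6, 2, 5, 1, 4, 7, 3] 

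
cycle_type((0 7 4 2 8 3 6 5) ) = 8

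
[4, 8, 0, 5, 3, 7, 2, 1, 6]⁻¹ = [2, 7, 6, 4, 0, 3, 8, 5, 1]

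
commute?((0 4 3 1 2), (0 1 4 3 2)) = no:(0 4 3 1 2)*(0 1 4 3 2) = (0 3 4 2 1), (0 1 4 3 2)*(0 4 3 1 2) = (0 2 4 1 3)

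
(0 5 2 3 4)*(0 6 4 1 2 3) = (0 5 3 1 2)(4 6)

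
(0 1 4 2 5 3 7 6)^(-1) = (0 6 7 3 5 2 4 1)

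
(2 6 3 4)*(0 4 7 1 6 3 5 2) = (0 4)(1 6 5 2 3 7)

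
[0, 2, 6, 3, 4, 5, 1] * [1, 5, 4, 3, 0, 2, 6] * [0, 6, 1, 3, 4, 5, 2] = [6, 4, 2, 3, 0, 1, 5]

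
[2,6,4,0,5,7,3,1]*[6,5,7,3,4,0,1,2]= [7,1,4,6,0,2,3,5] 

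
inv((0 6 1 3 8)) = (0 8 3 1 6)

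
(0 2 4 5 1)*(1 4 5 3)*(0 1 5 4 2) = (2 4 3 5)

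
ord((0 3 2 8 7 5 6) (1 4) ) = 14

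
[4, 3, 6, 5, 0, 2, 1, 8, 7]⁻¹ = [4, 6, 5, 1, 0, 3, 2, 8, 7]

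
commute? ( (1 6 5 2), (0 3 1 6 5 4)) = no: (1 6 5 2)*(0 3 1 6 5 4) = (0 3 1 5 2 6 4), (0 3 1 6 5 4)*(1 6 5 2) = (0 3 6 2 1 5 4)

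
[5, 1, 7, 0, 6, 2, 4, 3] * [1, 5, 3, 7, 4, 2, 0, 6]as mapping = [0→2, 1→5, 2→6, 3→1, 4→0, 5→3, 6→4, 7→7]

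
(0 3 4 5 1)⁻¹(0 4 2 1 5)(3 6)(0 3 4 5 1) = (0 1 3 5 2)(4 6)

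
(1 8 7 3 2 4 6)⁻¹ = (1 6 4 2 3 7 8)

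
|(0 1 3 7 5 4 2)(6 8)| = 14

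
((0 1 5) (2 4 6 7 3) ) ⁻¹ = (0 5 1) (2 3 7 6 4) 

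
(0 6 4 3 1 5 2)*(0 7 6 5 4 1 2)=(0 5)(1 4 3 2 7 6)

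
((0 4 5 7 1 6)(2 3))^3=(0 7)(1 4)(2 3)(5 6)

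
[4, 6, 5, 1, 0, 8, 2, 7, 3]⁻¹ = [4, 3, 6, 8, 0, 2, 1, 7, 5]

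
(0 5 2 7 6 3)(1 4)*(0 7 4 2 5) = (1 2 4)(3 7 6)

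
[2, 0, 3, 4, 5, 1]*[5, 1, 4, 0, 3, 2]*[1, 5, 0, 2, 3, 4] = [3, 4, 1, 2, 0, 5]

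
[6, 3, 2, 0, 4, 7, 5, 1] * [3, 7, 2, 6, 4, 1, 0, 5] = [0, 6, 2, 3, 4, 5, 1, 7]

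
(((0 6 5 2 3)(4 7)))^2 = (0 5 3 6 2)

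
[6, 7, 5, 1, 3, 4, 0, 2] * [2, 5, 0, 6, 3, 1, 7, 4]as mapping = [0→7, 1→4, 2→1, 3→5, 4→6, 5→3, 6→2, 7→0]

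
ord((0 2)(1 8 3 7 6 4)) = 6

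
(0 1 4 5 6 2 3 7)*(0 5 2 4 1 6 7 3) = (0 6 4 2)(5 7)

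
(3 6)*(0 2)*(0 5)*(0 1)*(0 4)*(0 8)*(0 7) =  (0 2 5 1 4 8 7) (3 6) 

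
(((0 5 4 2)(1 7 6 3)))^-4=()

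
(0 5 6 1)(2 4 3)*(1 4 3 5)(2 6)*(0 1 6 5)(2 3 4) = (0 6 2 4)(3 5)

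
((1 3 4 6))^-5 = (1 6 4 3)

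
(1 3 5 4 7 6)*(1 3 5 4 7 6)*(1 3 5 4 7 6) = (1 4)(3 7)(5 6)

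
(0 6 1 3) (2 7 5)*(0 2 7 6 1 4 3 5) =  (0 1 5 7) (2 6 4 3) 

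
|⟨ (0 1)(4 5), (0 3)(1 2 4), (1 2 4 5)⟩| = 720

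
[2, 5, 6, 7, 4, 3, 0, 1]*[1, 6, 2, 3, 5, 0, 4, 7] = [2, 0, 4, 7, 5, 3, 1, 6]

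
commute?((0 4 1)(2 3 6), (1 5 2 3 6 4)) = no:(0 4 1)(2 3 6) * (1 5 2 3 6 4) = (0 1)(2 6 3 4 5), (1 5 2 3 6 4) * (0 4 1)(2 3 6) = (0 4)(1 5 3 2 6)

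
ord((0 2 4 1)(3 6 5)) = 12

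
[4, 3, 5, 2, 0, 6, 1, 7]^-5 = [4, 1, 2, 3, 0, 5, 6, 7]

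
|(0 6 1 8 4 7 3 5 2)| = 9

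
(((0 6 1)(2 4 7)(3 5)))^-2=(0 6 1)(2 4 7)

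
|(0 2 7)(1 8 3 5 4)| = 15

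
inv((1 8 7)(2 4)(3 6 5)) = (1 7 8)(2 4)(3 5 6)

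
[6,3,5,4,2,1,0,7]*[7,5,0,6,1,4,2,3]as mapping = [0→2,1→6,2→4,3→1,4→0,5→5,6→7,7→3]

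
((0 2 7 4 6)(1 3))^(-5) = (1 3)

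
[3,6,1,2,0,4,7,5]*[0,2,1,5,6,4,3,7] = [5,3,2,1,0,6,7,4]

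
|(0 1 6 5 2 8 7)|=7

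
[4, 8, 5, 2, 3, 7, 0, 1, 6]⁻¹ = [6, 7, 3, 4, 0, 2, 8, 5, 1]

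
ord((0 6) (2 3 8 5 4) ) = 10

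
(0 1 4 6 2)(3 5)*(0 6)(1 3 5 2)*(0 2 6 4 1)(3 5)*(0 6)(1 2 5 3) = (0 3)(1 2 4 5)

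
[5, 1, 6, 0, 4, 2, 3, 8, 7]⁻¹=[3, 1, 5, 6, 4, 0, 2, 8, 7]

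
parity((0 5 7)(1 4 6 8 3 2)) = odd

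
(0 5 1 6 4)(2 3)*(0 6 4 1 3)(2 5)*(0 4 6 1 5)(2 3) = (0 3)(1 6 5 2 4)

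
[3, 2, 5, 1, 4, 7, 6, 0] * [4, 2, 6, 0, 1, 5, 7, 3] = [0, 6, 5, 2, 1, 3, 7, 4]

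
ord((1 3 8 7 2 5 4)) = 7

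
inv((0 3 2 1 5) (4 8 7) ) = (0 5 1 2 3) (4 7 8) 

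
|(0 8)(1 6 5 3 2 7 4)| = 14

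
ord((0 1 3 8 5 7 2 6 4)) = 9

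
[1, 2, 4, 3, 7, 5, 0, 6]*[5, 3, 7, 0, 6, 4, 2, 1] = [3, 7, 6, 0, 1, 4, 5, 2]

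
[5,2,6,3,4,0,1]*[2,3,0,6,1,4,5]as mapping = [0→4,1→0,2→5,3→6,4→1,5→2,6→3]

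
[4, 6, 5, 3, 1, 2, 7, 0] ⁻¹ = [7, 4, 5, 3, 0, 2, 1, 6] 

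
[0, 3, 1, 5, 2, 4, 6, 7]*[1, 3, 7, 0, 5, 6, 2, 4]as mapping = [0→1, 1→0, 2→3, 3→6, 4→7, 5→5, 6→2, 7→4]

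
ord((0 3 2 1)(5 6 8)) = 12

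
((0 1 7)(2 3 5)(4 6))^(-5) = (0 1 7)(2 3 5)(4 6)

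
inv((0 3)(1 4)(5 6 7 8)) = (0 3)(1 4)(5 8 7 6)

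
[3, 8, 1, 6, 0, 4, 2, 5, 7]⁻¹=[4, 2, 6, 0, 5, 7, 3, 8, 1]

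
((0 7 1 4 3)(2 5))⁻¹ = (0 3 4 1 7)(2 5)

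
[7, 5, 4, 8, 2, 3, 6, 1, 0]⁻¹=[8, 7, 4, 5, 2, 1, 6, 0, 3]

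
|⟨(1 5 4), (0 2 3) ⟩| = 9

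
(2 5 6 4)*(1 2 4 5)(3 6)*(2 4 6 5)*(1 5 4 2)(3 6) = (1 2 5 6)(3 4)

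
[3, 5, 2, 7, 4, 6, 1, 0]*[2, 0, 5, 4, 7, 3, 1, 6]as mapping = [0→4, 1→3, 2→5, 3→6, 4→7, 5→1, 6→0, 7→2]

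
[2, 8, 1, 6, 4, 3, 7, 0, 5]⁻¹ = [7, 2, 0, 5, 4, 8, 3, 6, 1]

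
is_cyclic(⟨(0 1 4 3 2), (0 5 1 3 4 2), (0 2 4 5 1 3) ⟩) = no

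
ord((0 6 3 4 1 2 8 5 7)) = 9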